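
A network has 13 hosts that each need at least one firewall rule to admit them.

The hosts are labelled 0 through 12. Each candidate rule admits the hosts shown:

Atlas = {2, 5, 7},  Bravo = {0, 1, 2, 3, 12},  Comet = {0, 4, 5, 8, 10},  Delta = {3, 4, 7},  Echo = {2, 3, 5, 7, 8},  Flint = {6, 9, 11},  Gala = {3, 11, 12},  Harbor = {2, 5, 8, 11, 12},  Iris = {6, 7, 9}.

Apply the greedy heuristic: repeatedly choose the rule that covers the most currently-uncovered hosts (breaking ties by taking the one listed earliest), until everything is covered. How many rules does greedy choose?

Greedy: pick Bravo (covers 5 new) → pick Comet (covers 4 new) → pick Flint (covers 3 new) → pick Atlas (covers 1 new). Total picks: 4.

4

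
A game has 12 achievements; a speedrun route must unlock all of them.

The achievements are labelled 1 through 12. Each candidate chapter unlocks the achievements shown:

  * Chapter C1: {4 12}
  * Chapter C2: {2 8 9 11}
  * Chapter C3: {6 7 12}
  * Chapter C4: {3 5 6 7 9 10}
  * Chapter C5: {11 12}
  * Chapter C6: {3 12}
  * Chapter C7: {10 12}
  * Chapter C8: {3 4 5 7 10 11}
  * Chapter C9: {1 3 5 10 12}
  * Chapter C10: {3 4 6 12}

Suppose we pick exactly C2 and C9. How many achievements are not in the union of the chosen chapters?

Union of C2, C9 = {1, 2, 3, 5, 8, 9, 10, 11, 12}.
Not covered: 4, 6, 7 — 3 achievements.

3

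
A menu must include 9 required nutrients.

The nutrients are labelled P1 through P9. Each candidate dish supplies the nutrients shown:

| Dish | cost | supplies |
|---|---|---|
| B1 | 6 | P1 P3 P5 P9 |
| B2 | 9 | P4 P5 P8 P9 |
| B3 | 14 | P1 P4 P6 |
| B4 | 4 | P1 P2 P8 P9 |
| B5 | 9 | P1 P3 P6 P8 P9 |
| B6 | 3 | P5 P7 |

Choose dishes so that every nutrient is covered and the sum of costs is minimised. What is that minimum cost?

25

B2, B4, B5, B6 together cover every nutrient (B2 ∪ B4 ∪ B5 ∪ B6 = {P1, P2, P3, P4, P5, P6, P7, P8, P9}); total cost 9 + 4 + 9 + 3 = 25.
No covering selection has total cost below 25.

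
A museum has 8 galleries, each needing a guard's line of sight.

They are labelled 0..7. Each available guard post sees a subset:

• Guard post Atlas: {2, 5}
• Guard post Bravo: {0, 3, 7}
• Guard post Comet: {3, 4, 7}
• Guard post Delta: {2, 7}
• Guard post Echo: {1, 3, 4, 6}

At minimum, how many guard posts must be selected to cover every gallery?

Atlas and Bravo and Echo together: Atlas ∪ Bravo ∪ Echo = {0, 1, 2, 3, 4, 5, 6, 7} — every gallery is covered.
Only Bravo contains 0, so Bravo is forced; the remaining 5 galleries need at least 2 more guard posts (each remaining guard post adds at most 3) — so at least 3 guard posts are needed, and 3 is optimal.

3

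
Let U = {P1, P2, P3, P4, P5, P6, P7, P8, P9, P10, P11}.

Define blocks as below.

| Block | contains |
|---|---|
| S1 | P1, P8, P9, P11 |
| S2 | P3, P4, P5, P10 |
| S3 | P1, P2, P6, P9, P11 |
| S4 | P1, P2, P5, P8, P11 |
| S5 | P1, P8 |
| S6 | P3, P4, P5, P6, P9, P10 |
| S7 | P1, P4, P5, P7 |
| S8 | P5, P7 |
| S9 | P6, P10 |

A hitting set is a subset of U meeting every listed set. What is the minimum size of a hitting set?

Take H = {P1, P7, P10}. Each listed block contains at least one of these, so H is a hitting set of size 3.
The blocks S1, S8, S9 are pairwise disjoint, so any hitting set needs a separate element for each — at least 3. Hence 3 is optimal.

3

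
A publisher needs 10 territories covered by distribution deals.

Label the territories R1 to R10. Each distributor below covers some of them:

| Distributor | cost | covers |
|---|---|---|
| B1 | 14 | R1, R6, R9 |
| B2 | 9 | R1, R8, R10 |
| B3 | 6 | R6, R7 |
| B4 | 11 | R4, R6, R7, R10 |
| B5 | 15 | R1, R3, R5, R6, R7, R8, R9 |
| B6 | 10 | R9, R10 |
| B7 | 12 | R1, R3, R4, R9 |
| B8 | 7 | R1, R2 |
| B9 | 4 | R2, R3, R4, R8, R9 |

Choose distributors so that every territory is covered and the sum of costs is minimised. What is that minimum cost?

B2, B5, B9 together cover every territory (B2 ∪ B5 ∪ B9 = {R1, R2, R3, R4, R5, R6, R7, R8, R9, R10}); total cost 9 + 15 + 4 = 28.
The greedy pick B9, B3, B2, B5 costs 34; no covering selection beats 28.

28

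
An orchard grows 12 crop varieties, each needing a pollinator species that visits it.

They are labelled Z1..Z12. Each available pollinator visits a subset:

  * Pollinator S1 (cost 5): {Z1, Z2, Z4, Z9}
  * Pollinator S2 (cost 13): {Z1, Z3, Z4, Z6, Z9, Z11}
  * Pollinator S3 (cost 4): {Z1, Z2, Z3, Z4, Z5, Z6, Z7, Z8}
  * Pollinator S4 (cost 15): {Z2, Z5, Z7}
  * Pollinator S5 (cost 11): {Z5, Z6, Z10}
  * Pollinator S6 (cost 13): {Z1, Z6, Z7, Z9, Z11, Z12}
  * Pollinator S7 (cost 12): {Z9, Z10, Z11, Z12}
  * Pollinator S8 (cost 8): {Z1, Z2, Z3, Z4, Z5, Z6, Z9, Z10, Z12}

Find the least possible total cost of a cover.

16

S3, S7 together cover every variety (S3 ∪ S7 = {Z1, Z2, Z3, Z4, Z5, Z6, Z7, Z8, Z9, Z10, Z11, Z12}); total cost 4 + 12 = 16.
The greedy pick S3, S8, S7 costs 24; no covering selection beats 16.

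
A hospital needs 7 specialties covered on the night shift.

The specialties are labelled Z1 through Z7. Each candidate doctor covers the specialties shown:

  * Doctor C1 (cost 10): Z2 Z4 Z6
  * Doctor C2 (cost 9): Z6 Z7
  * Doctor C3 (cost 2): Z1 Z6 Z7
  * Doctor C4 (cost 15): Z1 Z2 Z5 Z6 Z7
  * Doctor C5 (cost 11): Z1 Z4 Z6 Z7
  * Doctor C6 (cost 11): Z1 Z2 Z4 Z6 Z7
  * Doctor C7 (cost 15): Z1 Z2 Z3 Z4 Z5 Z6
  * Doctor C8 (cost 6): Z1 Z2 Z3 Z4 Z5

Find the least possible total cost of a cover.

C3, C8 together cover every specialty (C3 ∪ C8 = {Z1, Z2, Z3, Z4, Z5, Z6, Z7}); total cost 2 + 6 = 8.
No covering selection has total cost below 8.

8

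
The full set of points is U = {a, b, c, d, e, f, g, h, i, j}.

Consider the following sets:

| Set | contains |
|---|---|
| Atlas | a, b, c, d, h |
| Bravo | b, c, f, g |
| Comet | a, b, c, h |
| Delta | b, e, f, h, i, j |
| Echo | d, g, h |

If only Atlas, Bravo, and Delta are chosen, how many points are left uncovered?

0

Union of Atlas, Bravo, Delta = {a, b, c, d, e, f, g, h, i, j} — that's every point, so 0 are uncovered.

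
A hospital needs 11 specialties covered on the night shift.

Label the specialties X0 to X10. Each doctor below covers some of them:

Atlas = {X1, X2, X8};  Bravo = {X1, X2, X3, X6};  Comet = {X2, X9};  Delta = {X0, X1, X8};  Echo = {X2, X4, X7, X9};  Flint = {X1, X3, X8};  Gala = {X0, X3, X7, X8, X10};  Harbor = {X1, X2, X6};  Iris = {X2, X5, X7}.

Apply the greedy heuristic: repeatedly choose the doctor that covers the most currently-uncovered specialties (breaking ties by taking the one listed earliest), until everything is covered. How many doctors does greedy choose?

4

Greedy: pick Gala (covers 5 new) → pick Bravo (covers 3 new) → pick Echo (covers 2 new) → pick Iris (covers 1 new). Total picks: 4.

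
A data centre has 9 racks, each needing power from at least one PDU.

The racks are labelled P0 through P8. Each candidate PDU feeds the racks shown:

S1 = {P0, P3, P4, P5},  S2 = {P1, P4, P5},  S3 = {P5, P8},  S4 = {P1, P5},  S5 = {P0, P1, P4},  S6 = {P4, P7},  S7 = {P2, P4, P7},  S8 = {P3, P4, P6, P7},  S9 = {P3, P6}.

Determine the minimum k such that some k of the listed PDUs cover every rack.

S3 and S5 and S7 and S8 together: S3 ∪ S5 ∪ S7 ∪ S8 = {P0, P1, P2, P3, P4, P5, P6, P7, P8} — every rack is covered.
No 3 of the 9 PDUs cover everything (all 84 combinations miss at least one rack), so 4 is optimal.

4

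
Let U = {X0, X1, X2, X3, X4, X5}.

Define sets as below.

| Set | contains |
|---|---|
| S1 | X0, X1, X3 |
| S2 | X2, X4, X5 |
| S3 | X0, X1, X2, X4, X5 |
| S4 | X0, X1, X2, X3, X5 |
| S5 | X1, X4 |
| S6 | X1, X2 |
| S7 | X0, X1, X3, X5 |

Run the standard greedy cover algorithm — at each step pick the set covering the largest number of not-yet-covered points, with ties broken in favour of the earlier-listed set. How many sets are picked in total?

Greedy: pick S3 (covers 5 new) → pick S1 (covers 1 new). Total picks: 2.

2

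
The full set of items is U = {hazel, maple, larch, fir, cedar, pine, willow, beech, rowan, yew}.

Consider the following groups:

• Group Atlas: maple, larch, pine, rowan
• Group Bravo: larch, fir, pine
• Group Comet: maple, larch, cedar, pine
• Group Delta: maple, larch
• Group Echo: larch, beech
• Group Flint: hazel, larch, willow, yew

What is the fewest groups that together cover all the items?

5

Atlas, Bravo, Comet, Echo, and Flint cover everything between them: the union {hazel, maple, larch, fir, cedar, pine, willow, beech, rowan, yew} is all of U.
No 4 of the 6 groups cover everything (all 15 combinations miss at least one item), so 5 is optimal.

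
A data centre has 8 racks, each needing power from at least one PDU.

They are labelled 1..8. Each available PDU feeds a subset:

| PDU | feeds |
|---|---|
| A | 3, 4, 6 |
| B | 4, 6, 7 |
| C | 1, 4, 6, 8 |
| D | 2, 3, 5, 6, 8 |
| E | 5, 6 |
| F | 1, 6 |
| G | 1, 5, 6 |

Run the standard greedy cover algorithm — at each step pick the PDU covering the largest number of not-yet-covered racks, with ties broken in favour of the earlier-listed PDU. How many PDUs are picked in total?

3

Greedy: pick D (covers 5 new) → pick B (covers 2 new) → pick C (covers 1 new). Total picks: 3.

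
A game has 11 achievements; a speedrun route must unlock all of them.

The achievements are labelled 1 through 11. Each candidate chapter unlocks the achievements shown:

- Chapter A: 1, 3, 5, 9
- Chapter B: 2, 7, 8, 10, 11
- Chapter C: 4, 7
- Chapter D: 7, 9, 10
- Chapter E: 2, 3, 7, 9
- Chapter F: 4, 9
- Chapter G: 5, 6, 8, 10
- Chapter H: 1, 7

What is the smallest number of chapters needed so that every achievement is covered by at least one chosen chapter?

4

A and B and C and G together: A ∪ B ∪ C ∪ G = {1, 2, 3, 4, 5, 6, 7, 8, 9, 10, 11} — every achievement is covered.
No 3 of the 8 chapters cover everything (all 56 combinations miss at least one achievement), so 4 is optimal.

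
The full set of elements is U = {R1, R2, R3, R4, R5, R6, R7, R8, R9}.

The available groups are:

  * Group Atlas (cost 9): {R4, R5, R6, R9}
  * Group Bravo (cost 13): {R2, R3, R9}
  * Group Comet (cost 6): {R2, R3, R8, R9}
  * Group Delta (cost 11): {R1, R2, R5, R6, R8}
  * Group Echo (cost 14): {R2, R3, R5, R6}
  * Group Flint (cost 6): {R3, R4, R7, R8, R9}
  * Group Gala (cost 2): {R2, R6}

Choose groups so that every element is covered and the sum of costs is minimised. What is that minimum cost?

17

Delta, Flint together cover every element (Delta ∪ Flint = {R1, R2, R3, R4, R5, R6, R7, R8, R9}); total cost 11 + 6 = 17.
The greedy pick Gala, Flint, Delta costs 19; no covering selection beats 17.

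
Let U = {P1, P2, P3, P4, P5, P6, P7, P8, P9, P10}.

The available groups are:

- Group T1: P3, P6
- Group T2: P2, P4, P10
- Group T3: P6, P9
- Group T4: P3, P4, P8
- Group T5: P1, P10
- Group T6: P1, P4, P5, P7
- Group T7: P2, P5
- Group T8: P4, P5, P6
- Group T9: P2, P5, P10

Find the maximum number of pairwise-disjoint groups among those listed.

4

T3, T4, T5, T7 are pairwise disjoint (T3={P6,P9}; T4={P3,P4,P8}; T5={P1,P10}; T7={P2,P5}).
Every remaining group overlaps one of these, and no 5 of the listed groups are pairwise disjoint, so 4 is the maximum.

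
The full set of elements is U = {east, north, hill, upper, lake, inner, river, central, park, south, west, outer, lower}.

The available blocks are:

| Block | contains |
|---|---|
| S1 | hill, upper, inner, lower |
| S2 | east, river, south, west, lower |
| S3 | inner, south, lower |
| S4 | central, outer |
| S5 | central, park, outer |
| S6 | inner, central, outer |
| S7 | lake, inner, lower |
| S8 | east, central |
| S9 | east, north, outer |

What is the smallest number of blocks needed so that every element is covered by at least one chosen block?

5

Take {S1, S2, S5, S7, S9}. Their union is {east, north, hill, upper, lake, inner, river, central, park, south, west, outer, lower}, which is all 13 elements.
No 4 of the 9 blocks cover everything (all 126 combinations miss at least one element), so 5 is optimal.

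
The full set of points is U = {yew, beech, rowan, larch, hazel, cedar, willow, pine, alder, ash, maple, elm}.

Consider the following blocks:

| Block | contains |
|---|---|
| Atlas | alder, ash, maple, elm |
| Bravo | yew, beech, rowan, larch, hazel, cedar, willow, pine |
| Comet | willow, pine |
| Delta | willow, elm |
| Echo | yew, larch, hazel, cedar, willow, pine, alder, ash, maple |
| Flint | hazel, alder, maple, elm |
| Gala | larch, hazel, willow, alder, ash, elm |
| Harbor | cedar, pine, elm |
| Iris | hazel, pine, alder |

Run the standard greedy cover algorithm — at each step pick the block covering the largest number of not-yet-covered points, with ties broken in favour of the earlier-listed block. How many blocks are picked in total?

Greedy: pick Echo (covers 9 new) → pick Bravo (covers 2 new) → pick Atlas (covers 1 new). Total picks: 3.
(The true minimum cover uses only 2 blocks, so greedy is not optimal here.)

3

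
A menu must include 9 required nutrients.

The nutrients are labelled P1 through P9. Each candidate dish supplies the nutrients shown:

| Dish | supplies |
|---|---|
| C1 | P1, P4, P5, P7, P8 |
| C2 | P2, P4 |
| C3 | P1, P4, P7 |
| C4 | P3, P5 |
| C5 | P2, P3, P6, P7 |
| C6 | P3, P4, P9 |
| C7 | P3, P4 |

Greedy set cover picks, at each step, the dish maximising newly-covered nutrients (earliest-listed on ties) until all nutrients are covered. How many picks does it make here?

3

Greedy: pick C1 (covers 5 new) → pick C5 (covers 3 new) → pick C6 (covers 1 new). Total picks: 3.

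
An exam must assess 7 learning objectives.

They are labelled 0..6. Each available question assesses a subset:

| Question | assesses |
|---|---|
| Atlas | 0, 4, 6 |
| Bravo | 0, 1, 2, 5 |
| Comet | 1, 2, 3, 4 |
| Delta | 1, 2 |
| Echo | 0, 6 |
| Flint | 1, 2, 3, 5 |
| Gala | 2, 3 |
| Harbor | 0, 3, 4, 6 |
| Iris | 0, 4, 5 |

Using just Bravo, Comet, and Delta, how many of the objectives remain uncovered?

Union of Bravo, Comet, Delta = {0, 1, 2, 3, 4, 5}.
Not covered: 6 — 1 objective.

1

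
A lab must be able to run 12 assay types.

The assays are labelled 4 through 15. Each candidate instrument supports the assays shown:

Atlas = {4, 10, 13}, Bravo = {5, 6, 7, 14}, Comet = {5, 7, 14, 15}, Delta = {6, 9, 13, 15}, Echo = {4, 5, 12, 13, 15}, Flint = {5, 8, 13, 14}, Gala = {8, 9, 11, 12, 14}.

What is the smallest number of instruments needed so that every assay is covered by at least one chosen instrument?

4

Take {Atlas, Bravo, Comet, Gala}. Their union is {4, 5, 6, 7, 8, 9, 10, 11, 12, 13, 14, 15}, which is all 12 assays.
No 3 of the 7 instruments cover everything (all 35 combinations miss at least one assay), so 4 is optimal.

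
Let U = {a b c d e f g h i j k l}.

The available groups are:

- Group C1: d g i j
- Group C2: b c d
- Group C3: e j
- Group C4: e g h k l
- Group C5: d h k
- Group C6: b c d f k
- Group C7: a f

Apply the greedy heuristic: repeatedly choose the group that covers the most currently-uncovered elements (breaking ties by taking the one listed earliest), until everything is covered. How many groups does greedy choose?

4

Greedy: pick C4 (covers 5 new) → pick C6 (covers 4 new) → pick C1 (covers 2 new) → pick C7 (covers 1 new). Total picks: 4.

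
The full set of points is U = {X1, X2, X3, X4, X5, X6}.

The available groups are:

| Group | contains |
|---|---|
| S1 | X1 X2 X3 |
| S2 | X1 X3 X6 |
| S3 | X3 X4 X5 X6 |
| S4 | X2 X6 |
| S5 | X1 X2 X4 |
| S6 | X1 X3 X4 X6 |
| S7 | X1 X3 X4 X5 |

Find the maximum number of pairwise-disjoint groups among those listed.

2

S4, S7 are pairwise disjoint (S4={X2,X6}; S7={X1,X3,X4,X5}).
Every remaining group overlaps one of these, and no 3 of the listed groups are pairwise disjoint, so 2 is the maximum.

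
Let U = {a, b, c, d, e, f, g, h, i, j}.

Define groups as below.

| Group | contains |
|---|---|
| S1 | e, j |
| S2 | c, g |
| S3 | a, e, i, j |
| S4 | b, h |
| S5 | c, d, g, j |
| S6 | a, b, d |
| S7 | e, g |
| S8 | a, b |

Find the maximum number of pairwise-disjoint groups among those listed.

S1, S2, S4 are pairwise disjoint (S1={e,j}; S2={c,g}; S4={b,h}).
Every remaining group overlaps one of these, and no 4 of the listed groups are pairwise disjoint, so 3 is the maximum.

3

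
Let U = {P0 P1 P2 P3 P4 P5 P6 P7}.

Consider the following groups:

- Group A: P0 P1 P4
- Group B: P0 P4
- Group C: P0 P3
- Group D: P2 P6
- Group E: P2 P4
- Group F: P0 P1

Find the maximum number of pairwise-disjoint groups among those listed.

2

E, F are pairwise disjoint (E={P2,P4}; F={P0,P1}).
Every remaining group overlaps one of these, and no 3 of the listed groups are pairwise disjoint, so 2 is the maximum.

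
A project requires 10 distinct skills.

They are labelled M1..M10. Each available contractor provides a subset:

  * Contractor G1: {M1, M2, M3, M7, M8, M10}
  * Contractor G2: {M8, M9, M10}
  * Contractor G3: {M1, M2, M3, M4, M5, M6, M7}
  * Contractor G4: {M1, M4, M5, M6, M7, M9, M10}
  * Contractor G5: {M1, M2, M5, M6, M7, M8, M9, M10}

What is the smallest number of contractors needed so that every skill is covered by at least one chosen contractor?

2

G3 and G5 together: G3 ∪ G5 = {M1, M2, M3, M4, M5, M6, M7, M8, M9, M10} — every skill is covered.
No single contractor has all 10 skills (the largest, G5, has 8), so 2 is optimal.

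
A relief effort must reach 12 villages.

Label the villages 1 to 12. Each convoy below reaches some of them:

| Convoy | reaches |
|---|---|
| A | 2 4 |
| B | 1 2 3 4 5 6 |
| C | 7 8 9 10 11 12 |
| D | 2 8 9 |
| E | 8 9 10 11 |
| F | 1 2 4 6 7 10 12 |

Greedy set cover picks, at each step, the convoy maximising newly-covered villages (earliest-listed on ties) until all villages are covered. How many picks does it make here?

Greedy: pick F (covers 7 new) → pick C (covers 3 new) → pick B (covers 2 new). Total picks: 3.
(The true minimum cover uses only 2 convoys, so greedy is not optimal here.)

3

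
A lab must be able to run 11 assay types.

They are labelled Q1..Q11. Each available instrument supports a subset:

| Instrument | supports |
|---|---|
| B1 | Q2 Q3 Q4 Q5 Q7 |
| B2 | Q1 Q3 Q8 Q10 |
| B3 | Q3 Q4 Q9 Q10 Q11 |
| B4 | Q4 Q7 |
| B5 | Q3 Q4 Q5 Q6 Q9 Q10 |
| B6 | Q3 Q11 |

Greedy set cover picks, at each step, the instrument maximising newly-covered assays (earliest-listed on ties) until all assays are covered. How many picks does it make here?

Greedy: pick B5 (covers 6 new) → pick B1 (covers 2 new) → pick B2 (covers 2 new) → pick B3 (covers 1 new). Total picks: 4.

4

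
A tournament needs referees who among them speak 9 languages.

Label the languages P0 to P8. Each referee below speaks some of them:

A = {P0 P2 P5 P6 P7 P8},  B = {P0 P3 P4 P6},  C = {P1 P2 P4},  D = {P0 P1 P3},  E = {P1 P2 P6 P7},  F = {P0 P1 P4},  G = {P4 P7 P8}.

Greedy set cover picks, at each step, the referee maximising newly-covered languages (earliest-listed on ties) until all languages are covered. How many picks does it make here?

3

Greedy: pick A (covers 6 new) → pick B (covers 2 new) → pick C (covers 1 new). Total picks: 3.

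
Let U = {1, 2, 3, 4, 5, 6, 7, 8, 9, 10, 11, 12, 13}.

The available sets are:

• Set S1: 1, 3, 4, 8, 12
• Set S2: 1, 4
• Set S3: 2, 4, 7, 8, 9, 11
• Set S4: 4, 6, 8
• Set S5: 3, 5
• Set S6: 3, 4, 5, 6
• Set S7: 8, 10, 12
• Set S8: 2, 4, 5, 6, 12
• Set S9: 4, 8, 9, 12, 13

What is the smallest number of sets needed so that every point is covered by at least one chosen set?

5

Take {S1, S3, S6, S7, S9}. Their union is {1, 2, 3, 4, 5, 6, 7, 8, 9, 10, 11, 12, 13}, which is all 13 points.
No 4 of the 9 sets cover everything (all 126 combinations miss at least one point), so 5 is optimal.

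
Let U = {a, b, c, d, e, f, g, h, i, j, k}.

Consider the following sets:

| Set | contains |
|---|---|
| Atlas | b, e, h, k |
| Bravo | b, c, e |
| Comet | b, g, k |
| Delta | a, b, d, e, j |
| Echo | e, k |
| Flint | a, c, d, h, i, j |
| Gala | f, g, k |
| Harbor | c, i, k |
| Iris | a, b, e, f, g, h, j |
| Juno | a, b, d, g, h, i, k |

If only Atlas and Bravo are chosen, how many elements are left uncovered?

6

Union of Atlas, Bravo = {b, c, e, h, k}.
Not covered: a, d, f, g, i, j — 6 elements.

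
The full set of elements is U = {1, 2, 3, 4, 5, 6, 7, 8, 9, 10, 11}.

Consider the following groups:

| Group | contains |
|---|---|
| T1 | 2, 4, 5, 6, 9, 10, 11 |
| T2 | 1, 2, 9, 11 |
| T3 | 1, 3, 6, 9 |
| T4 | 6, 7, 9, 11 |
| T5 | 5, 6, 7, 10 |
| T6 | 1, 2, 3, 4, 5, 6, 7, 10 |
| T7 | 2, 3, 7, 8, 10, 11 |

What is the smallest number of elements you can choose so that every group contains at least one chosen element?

H = {2, 6} meets every group (each contains at least one member of H), and |H| = 2.
The groups T2, T5 are pairwise disjoint, so any hitting set needs a separate element for each — at least 2. Hence 2 is optimal.

2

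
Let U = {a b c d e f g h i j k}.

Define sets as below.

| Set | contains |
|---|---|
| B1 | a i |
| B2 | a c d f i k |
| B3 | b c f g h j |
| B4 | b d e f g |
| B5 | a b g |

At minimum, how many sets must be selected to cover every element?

Take {B2, B3, B4}. Their union is {a, b, c, d, e, f, g, h, i, j, k}, which is all 11 elements.
Only B4 contains e, so B4 is forced; the remaining 6 elements need at least 2 more sets (each remaining set adds at most 4) — so at least 3 sets are needed, and 3 is optimal.

3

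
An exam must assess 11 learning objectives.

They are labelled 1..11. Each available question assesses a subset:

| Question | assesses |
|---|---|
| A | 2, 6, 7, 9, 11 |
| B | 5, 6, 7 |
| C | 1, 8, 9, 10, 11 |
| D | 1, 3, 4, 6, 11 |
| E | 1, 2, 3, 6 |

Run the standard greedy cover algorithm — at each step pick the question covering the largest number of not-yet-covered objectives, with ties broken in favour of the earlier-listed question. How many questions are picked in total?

4

Greedy: pick A (covers 5 new) → pick C (covers 3 new) → pick D (covers 2 new) → pick B (covers 1 new). Total picks: 4.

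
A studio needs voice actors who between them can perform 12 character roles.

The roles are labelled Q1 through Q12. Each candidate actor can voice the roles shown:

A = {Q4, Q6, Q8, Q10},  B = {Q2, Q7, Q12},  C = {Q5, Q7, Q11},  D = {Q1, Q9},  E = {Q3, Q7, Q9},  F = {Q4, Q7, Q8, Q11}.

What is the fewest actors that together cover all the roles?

A and B and C and D and E together: A ∪ B ∪ C ∪ D ∪ E = {Q1, Q2, Q3, Q4, Q5, Q6, Q7, Q8, Q9, Q10, Q11, Q12} — every role is covered.
No 4 of the 6 actors cover everything (all 15 combinations miss at least one role), so 5 is optimal.

5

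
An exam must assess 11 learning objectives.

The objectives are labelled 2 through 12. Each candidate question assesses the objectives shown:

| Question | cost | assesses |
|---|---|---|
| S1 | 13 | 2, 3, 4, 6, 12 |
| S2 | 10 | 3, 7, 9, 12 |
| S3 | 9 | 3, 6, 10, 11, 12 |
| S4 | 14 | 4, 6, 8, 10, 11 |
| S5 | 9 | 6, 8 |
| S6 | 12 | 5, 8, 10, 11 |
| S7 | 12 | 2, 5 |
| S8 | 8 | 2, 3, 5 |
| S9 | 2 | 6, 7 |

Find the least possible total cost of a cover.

32

S2, S4, S8 together cover every objective (S2 ∪ S4 ∪ S8 = {2, 3, 4, 5, 6, 7, 8, 9, 10, 11, 12}); total cost 10 + 14 + 8 = 32.
The greedy pick S9, S3, S8, S4, S2 costs 43; no covering selection beats 32.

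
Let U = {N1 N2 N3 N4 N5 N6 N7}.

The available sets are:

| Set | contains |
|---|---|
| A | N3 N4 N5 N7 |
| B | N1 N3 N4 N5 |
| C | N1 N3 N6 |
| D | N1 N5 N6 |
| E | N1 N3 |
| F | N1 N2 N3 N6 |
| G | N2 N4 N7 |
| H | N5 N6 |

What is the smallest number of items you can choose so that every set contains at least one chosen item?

The 3 items {N1, N2, N5} hit every set.
The sets E, G, H are pairwise disjoint, so any hitting set needs a separate item for each — at least 3. Hence 3 is optimal.

3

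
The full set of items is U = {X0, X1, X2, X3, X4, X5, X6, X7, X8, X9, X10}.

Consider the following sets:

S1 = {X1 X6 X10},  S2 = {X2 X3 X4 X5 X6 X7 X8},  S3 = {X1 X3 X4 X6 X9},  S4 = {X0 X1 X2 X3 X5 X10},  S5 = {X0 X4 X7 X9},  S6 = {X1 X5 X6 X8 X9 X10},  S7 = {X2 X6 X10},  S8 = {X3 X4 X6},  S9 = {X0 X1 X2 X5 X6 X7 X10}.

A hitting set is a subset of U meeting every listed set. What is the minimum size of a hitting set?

Take H = {X4, X10}. Each listed set contains at least one of these, so H is a hitting set of size 2.
The sets S1, S5 are pairwise disjoint, so any hitting set needs a separate item for each — at least 2. Hence 2 is optimal.

2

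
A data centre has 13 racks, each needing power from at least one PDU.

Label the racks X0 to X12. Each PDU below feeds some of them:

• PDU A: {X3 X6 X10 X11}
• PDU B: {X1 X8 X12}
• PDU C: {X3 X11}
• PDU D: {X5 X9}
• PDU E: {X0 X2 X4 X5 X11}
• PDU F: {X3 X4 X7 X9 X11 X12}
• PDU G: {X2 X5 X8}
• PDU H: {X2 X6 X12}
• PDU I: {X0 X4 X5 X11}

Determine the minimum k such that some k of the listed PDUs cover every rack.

Take {A, B, E, F}. Their union is {X0, X1, X2, X3, X4, X5, X6, X7, X8, X9, X10, X11, X12}, which is all 13 racks.
Only F contains X7, so F is forced; the remaining 7 racks need at least 3 more PDUs (each remaining PDU adds at most 3) — so at least 4 PDUs are needed, and 4 is optimal.

4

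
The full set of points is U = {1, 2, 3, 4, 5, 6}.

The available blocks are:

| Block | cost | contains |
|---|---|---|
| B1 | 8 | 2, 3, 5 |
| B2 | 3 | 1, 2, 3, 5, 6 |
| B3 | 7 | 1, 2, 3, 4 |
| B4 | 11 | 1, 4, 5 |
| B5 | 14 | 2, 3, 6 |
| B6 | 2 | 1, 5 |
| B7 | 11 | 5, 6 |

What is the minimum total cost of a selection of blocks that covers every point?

B2, B3 together cover every point (B2 ∪ B3 = {1, 2, 3, 4, 5, 6}); total cost 3 + 7 = 10.
No covering selection has total cost below 10.

10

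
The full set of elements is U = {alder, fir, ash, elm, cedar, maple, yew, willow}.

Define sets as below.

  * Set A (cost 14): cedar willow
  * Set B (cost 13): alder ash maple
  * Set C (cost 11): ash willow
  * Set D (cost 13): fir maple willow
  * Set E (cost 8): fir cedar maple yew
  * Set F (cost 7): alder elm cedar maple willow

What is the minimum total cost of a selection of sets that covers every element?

26

C, E, F together cover every element (C ∪ E ∪ F = {alder, fir, ash, elm, cedar, maple, yew, willow}); total cost 11 + 8 + 7 = 26.
No covering selection has total cost below 26.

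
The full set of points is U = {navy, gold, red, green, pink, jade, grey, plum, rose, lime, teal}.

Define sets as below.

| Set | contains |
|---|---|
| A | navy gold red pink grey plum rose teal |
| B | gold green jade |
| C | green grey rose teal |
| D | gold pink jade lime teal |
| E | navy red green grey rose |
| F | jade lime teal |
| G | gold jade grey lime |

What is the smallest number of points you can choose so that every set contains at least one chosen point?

Take H = {jade, rose}. Each listed set contains at least one of these, so H is a hitting set of size 2.
The sets D, E are pairwise disjoint, so any hitting set needs a separate point for each — at least 2. Hence 2 is optimal.

2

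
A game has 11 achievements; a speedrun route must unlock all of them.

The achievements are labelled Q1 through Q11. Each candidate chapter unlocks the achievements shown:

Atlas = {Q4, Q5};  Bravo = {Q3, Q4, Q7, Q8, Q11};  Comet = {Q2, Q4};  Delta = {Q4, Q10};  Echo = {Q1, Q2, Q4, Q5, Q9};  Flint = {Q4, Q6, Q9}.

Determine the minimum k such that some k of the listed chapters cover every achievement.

4

Bravo and Delta and Echo and Flint together: Bravo ∪ Delta ∪ Echo ∪ Flint = {Q1, Q2, Q3, Q4, Q5, Q6, Q7, Q8, Q9, Q10, Q11} — every achievement is covered.
Only Delta contains Q10, so Delta is forced; the remaining 9 achievements need at least 3 more chapters (each remaining chapter adds at most 4) — so at least 4 chapters are needed, and 4 is optimal.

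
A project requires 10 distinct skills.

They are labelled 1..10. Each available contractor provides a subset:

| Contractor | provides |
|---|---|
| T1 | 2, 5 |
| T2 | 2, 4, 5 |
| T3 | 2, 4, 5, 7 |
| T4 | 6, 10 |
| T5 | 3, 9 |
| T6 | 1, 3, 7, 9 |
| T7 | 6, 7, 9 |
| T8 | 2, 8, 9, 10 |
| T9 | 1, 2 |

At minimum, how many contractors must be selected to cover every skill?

4

T2 and T6 and T7 and T8 together: T2 ∪ T6 ∪ T7 ∪ T8 = {1, 2, 3, 4, 5, 6, 7, 8, 9, 10} — every skill is covered.
No 3 of the 9 contractors cover everything (all 84 combinations miss at least one skill), so 4 is optimal.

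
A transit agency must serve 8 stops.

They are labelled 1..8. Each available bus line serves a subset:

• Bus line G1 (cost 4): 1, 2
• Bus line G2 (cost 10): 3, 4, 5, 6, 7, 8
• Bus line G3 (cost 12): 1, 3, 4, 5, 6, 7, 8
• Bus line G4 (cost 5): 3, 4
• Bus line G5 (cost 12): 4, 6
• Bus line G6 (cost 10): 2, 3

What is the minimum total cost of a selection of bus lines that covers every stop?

G1, G2 together cover every stop (G1 ∪ G2 = {1, 2, 3, 4, 5, 6, 7, 8}); total cost 4 + 10 = 14.
No covering selection has total cost below 14.

14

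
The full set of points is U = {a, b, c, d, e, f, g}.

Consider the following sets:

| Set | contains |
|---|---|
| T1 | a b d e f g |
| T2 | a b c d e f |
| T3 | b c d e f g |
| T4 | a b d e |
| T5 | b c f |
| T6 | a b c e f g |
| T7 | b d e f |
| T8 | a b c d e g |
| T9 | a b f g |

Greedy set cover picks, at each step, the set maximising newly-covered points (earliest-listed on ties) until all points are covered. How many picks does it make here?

Greedy: pick T1 (covers 6 new) → pick T2 (covers 1 new). Total picks: 2.

2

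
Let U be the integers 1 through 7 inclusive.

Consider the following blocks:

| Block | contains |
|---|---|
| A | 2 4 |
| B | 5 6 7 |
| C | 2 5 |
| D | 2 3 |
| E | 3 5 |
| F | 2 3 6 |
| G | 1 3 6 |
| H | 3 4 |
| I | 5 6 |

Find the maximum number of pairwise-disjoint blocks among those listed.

D, I are pairwise disjoint (D={2,3}; I={5,6}).
Every remaining block overlaps one of these, and no 3 of the listed blocks are pairwise disjoint, so 2 is the maximum.

2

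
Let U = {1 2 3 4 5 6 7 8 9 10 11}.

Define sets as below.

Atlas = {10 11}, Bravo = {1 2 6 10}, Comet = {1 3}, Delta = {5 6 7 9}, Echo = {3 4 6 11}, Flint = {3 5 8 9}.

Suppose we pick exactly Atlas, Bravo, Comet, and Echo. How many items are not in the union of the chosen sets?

Union of Atlas, Bravo, Comet, Echo = {1, 2, 3, 4, 6, 10, 11}.
Not covered: 5, 7, 8, 9 — 4 items.

4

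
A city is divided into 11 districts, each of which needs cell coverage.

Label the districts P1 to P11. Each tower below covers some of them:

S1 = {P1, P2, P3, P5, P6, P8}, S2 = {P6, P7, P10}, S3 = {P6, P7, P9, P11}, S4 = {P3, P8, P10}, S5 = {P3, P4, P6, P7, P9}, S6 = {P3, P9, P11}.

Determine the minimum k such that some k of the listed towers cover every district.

Take {S1, S2, S5, S6}. Their union is {P1, P2, P3, P4, P5, P6, P7, P8, P9, P10, P11}, which is all 11 districts.
No 3 of the 6 towers cover everything (all 20 combinations miss at least one district), so 4 is optimal.

4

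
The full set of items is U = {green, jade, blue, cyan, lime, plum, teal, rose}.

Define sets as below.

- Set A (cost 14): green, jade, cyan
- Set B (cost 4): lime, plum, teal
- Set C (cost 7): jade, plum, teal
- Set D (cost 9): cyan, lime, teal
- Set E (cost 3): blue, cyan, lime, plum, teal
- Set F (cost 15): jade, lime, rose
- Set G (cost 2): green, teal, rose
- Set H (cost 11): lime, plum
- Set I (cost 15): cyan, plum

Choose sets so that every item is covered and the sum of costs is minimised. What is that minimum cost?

C, E, G together cover every item (C ∪ E ∪ G = {green, jade, blue, cyan, lime, plum, teal, rose}); total cost 7 + 3 + 2 = 12.
No covering selection has total cost below 12.

12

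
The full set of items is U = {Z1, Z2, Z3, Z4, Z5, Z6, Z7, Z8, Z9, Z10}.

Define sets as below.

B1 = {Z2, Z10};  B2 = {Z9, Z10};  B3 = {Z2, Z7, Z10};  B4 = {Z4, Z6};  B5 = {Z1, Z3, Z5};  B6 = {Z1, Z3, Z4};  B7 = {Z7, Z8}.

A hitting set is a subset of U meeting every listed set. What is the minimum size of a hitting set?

H = {Z1, Z4, Z7, Z10} meets every set (each contains at least one member of H), and |H| = 4.
The sets B1, B4, B5, B7 are pairwise disjoint, so any hitting set needs a separate item for each — at least 4. Hence 4 is optimal.

4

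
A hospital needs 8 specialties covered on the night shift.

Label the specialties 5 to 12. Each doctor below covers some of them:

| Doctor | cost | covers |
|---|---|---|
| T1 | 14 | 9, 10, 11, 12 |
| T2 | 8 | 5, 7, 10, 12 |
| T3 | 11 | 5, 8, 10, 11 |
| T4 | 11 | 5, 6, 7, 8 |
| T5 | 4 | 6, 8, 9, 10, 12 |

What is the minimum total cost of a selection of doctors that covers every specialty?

23

T2, T3, T5 together cover every specialty (T2 ∪ T3 ∪ T5 = {5, 6, 7, 8, 9, 10, 11, 12}); total cost 8 + 11 + 4 = 23.
No covering selection has total cost below 23.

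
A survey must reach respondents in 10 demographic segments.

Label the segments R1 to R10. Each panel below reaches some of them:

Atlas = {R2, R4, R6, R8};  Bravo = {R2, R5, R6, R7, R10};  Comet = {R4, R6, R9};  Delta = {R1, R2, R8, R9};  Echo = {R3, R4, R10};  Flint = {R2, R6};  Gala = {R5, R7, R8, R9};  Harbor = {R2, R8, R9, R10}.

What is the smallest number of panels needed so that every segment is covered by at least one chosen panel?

Bravo and Delta and Echo together: Bravo ∪ Delta ∪ Echo = {R1, R2, R3, R4, R5, R6, R7, R8, R9, R10} — every segment is covered.
Only Delta contains R1, so Delta is forced; the remaining 6 segments need at least 2 more panels (each remaining panel adds at most 4) — so at least 3 panels are needed, and 3 is optimal.

3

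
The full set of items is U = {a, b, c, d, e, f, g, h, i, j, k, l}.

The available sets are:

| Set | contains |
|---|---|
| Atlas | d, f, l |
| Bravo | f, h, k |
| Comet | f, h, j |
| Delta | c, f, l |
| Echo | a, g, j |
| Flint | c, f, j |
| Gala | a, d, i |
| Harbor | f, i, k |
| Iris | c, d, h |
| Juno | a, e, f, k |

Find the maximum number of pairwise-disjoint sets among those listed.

3

Echo, Harbor, Iris are pairwise disjoint (Echo={a,g,j}; Harbor={f,i,k}; Iris={c,d,h}).
Every remaining set overlaps one of these, and no 4 of the listed sets are pairwise disjoint, so 3 is the maximum.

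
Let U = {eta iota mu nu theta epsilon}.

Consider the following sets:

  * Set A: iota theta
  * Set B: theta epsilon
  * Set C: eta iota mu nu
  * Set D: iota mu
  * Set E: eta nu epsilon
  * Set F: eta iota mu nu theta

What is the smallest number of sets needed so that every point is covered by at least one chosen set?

B and C cover everything between them: the union {eta, iota, mu, nu, theta, epsilon} is all of U.
No single set has all 6 points (the largest, F, has 5), so 2 is optimal.

2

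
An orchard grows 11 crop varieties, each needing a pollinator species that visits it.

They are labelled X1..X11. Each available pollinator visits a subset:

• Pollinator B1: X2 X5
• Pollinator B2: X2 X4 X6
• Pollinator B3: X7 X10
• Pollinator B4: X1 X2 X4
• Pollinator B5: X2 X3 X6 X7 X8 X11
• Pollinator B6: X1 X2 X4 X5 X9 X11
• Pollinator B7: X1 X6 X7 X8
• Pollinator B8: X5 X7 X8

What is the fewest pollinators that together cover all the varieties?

B3 and B5 and B6 together: B3 ∪ B5 ∪ B6 = {X1, X2, X3, X4, X5, X6, X7, X8, X9, X10, X11} — every variety is covered.
Only B5 contains X3, so B5 is forced; the remaining 5 varieties need at least 2 more pollinators (each remaining pollinator adds at most 4) — so at least 3 pollinators are needed, and 3 is optimal.

3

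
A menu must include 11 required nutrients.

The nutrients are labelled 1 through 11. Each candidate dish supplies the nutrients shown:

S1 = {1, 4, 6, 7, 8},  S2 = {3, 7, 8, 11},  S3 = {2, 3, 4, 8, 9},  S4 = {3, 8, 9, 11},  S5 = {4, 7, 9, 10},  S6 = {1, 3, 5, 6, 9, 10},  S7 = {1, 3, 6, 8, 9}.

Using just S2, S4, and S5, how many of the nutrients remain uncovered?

4

Union of S2, S4, S5 = {3, 4, 7, 8, 9, 10, 11}.
Not covered: 1, 2, 5, 6 — 4 nutrients.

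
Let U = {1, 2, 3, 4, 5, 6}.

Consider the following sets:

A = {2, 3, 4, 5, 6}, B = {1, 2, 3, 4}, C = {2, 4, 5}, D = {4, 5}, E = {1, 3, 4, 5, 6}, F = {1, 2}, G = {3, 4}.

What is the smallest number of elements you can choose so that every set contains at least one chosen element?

2

The 2 elements {1, 4} hit every set.
The sets D, F are pairwise disjoint, so any hitting set needs a separate element for each — at least 2. Hence 2 is optimal.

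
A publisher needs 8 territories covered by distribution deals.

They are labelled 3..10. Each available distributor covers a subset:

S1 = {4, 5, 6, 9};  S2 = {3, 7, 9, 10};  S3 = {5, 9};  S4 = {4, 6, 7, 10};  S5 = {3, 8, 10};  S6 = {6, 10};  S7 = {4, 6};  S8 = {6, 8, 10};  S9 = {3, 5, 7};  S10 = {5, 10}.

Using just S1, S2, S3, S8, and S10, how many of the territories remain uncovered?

Union of S1, S2, S3, S8, S10 = {3, 4, 5, 6, 7, 8, 9, 10} — that's every territory, so 0 are uncovered.

0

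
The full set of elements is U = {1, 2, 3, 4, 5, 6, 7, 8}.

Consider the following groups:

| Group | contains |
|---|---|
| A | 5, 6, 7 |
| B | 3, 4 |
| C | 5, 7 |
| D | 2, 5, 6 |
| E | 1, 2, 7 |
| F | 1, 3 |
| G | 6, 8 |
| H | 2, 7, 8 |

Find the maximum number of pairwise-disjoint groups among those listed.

3

C, F, G are pairwise disjoint (C={5,7}; F={1,3}; G={6,8}).
Every remaining group overlaps one of these, and no 4 of the listed groups are pairwise disjoint, so 3 is the maximum.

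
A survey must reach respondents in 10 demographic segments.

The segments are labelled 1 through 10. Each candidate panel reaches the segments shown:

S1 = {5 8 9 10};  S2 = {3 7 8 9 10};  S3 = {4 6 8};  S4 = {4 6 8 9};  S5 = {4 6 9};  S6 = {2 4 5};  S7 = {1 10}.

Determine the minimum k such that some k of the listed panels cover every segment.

4

S2 and S5 and S6 and S7 together: S2 ∪ S5 ∪ S6 ∪ S7 = {1, 2, 3, 4, 5, 6, 7, 8, 9, 10} — every segment is covered.
No 3 of the 7 panels cover everything (all 35 combinations miss at least one segment), so 4 is optimal.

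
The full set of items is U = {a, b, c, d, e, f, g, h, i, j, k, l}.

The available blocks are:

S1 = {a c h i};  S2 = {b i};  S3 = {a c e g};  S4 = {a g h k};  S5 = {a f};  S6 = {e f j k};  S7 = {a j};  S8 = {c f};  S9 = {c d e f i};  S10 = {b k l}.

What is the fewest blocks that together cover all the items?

4

S4, S7, S9, and S10 cover everything between them: the union {a, b, c, d, e, f, g, h, i, j, k, l} is all of U.
No 3 of the 10 blocks cover everything (all 120 combinations miss at least one item), so 4 is optimal.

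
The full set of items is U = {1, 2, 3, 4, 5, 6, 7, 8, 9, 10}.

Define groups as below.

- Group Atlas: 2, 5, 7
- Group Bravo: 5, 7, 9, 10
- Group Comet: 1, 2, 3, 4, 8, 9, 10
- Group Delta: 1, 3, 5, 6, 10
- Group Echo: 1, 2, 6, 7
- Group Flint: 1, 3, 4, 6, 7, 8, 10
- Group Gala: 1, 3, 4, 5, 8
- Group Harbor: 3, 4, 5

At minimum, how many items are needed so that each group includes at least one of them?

2

The 2 items {1, 5} hit every group.
The groups Echo, Harbor are pairwise disjoint, so any hitting set needs a separate item for each — at least 2. Hence 2 is optimal.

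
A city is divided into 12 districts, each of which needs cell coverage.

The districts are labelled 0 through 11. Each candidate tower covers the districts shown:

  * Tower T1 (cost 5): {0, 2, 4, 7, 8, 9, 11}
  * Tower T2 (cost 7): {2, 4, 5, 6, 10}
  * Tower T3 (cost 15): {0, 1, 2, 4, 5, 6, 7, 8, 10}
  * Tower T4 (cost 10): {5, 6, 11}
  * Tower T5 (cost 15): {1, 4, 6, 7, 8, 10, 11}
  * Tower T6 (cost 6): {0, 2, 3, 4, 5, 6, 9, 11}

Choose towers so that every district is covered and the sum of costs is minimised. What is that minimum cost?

21

T3, T6 together cover every district (T3 ∪ T6 = {0, 1, 2, 3, 4, 5, 6, 7, 8, 9, 10, 11}); total cost 15 + 6 = 21.
The greedy pick T1, T6, T2, T3 costs 33; no covering selection beats 21.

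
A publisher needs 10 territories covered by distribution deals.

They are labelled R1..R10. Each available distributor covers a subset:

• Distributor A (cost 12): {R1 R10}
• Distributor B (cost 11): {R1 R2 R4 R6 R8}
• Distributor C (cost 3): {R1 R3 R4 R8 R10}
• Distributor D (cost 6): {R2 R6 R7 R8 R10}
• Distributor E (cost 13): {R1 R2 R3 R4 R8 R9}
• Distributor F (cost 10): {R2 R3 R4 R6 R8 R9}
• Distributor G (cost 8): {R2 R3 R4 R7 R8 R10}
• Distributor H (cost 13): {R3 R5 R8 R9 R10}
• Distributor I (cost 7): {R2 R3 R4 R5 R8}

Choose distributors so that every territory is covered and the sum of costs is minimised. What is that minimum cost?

C, D, H together cover every territory (C ∪ D ∪ H = {R1, R2, R3, R4, R5, R6, R7, R8, R9, R10}); total cost 3 + 6 + 13 = 22.
No covering selection has total cost below 22.

22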